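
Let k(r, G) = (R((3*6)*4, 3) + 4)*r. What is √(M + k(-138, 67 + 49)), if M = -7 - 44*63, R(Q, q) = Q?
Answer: I*√13267 ≈ 115.18*I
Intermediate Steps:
k(r, G) = 76*r (k(r, G) = ((3*6)*4 + 4)*r = (18*4 + 4)*r = (72 + 4)*r = 76*r)
M = -2779 (M = -7 - 2772 = -2779)
√(M + k(-138, 67 + 49)) = √(-2779 + 76*(-138)) = √(-2779 - 10488) = √(-13267) = I*√13267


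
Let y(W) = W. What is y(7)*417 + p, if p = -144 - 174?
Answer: 2601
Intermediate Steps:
p = -318
y(7)*417 + p = 7*417 - 318 = 2919 - 318 = 2601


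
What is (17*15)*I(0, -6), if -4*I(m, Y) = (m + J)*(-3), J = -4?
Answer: -765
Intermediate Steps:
I(m, Y) = -3 + 3*m/4 (I(m, Y) = -(m - 4)*(-3)/4 = -(-4 + m)*(-3)/4 = -(12 - 3*m)/4 = -3 + 3*m/4)
(17*15)*I(0, -6) = (17*15)*(-3 + (¾)*0) = 255*(-3 + 0) = 255*(-3) = -765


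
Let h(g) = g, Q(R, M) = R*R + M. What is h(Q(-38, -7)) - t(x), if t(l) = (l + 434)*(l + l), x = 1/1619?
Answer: 3765203063/2621161 ≈ 1436.5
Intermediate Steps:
Q(R, M) = M + R**2 (Q(R, M) = R**2 + M = M + R**2)
x = 1/1619 ≈ 0.00061767
t(l) = 2*l*(434 + l) (t(l) = (434 + l)*(2*l) = 2*l*(434 + l))
h(Q(-38, -7)) - t(x) = (-7 + (-38)**2) - 2*(434 + 1/1619)/1619 = (-7 + 1444) - 2*702647/(1619*1619) = 1437 - 1*1405294/2621161 = 1437 - 1405294/2621161 = 3765203063/2621161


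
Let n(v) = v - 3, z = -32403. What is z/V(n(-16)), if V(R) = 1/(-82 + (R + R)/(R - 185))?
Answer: 90134345/34 ≈ 2.6510e+6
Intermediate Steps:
n(v) = -3 + v
V(R) = 1/(-82 + 2*R/(-185 + R)) (V(R) = 1/(-82 + (2*R)/(-185 + R)) = 1/(-82 + 2*R/(-185 + R)))
z/V(n(-16)) = -32403*10*(-1517 + 8*(-3 - 16))/(185 - (-3 - 16)) = -32403*10*(-1517 + 8*(-19))/(185 - 1*(-19)) = -32403*10*(-1517 - 152)/(185 + 19) = -32403/((1/10)*204/(-1669)) = -32403/((1/10)*(-1/1669)*204) = -32403/(-102/8345) = -32403*(-8345/102) = 90134345/34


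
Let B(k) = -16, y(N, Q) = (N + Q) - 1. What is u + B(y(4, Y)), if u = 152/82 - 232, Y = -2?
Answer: -10092/41 ≈ -246.15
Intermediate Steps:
y(N, Q) = -1 + N + Q
u = -9436/41 (u = 152*(1/82) - 232 = 76/41 - 232 = -9436/41 ≈ -230.15)
u + B(y(4, Y)) = -9436/41 - 16 = -10092/41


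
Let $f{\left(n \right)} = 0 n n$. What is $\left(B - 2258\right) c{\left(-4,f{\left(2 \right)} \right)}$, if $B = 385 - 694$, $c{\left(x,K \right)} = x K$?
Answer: $0$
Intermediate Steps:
$f{\left(n \right)} = 0$ ($f{\left(n \right)} = 0 n = 0$)
$c{\left(x,K \right)} = K x$
$B = -309$
$\left(B - 2258\right) c{\left(-4,f{\left(2 \right)} \right)} = \left(-309 - 2258\right) 0 \left(-4\right) = \left(-2567\right) 0 = 0$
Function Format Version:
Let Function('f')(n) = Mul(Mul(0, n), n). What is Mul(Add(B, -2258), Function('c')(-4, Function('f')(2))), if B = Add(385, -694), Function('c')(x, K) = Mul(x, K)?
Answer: 0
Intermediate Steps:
Function('f')(n) = 0 (Function('f')(n) = Mul(0, n) = 0)
Function('c')(x, K) = Mul(K, x)
B = -309
Mul(Add(B, -2258), Function('c')(-4, Function('f')(2))) = Mul(Add(-309, -2258), Mul(0, -4)) = Mul(-2567, 0) = 0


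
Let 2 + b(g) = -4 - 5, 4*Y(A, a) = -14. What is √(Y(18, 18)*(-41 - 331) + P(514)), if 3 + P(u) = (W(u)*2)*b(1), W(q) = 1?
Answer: √1277 ≈ 35.735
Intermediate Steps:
Y(A, a) = -7/2 (Y(A, a) = (¼)*(-14) = -7/2)
b(g) = -11 (b(g) = -2 + (-4 - 5) = -2 - 9 = -11)
P(u) = -25 (P(u) = -3 + (1*2)*(-11) = -3 + 2*(-11) = -3 - 22 = -25)
√(Y(18, 18)*(-41 - 331) + P(514)) = √(-7*(-41 - 331)/2 - 25) = √(-7/2*(-372) - 25) = √(1302 - 25) = √1277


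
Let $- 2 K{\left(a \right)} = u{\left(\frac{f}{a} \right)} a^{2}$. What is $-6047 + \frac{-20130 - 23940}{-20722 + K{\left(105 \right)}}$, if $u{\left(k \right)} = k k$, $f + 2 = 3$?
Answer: $- \frac{16701985}{2763} \approx -6044.9$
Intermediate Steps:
$f = 1$ ($f = -2 + 3 = 1$)
$u{\left(k \right)} = k^{2}$
$K{\left(a \right)} = - \frac{1}{2}$ ($K{\left(a \right)} = - \frac{\left(1 \frac{1}{a}\right)^{2} a^{2}}{2} = - \frac{\left(\frac{1}{a}\right)^{2} a^{2}}{2} = - \frac{\frac{1}{a^{2}} a^{2}}{2} = \left(- \frac{1}{2}\right) 1 = - \frac{1}{2}$)
$-6047 + \frac{-20130 - 23940}{-20722 + K{\left(105 \right)}} = -6047 + \frac{-20130 - 23940}{-20722 - \frac{1}{2}} = -6047 - \frac{44070}{- \frac{41445}{2}} = -6047 - - \frac{5876}{2763} = -6047 + \frac{5876}{2763} = - \frac{16701985}{2763}$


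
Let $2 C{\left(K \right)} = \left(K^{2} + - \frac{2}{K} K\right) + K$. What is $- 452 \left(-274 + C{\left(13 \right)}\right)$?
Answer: $83168$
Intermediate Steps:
$C{\left(K \right)} = -1 + \frac{K}{2} + \frac{K^{2}}{2}$ ($C{\left(K \right)} = \frac{\left(K^{2} + - \frac{2}{K} K\right) + K}{2} = \frac{\left(K^{2} - 2\right) + K}{2} = \frac{\left(-2 + K^{2}\right) + K}{2} = \frac{-2 + K + K^{2}}{2} = -1 + \frac{K}{2} + \frac{K^{2}}{2}$)
$- 452 \left(-274 + C{\left(13 \right)}\right) = - 452 \left(-274 + \left(-1 + \frac{1}{2} \cdot 13 + \frac{13^{2}}{2}\right)\right) = - 452 \left(-274 + \left(-1 + \frac{13}{2} + \frac{1}{2} \cdot 169\right)\right) = - 452 \left(-274 + \left(-1 + \frac{13}{2} + \frac{169}{2}\right)\right) = - 452 \left(-274 + 90\right) = \left(-452\right) \left(-184\right) = 83168$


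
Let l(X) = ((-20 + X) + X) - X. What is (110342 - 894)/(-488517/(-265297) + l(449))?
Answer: 14518113028/57150465 ≈ 254.03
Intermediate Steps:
l(X) = -20 + X (l(X) = (-20 + 2*X) - X = -20 + X)
(110342 - 894)/(-488517/(-265297) + l(449)) = (110342 - 894)/(-488517/(-265297) + (-20 + 449)) = 109448/(-488517*(-1/265297) + 429) = 109448/(488517/265297 + 429) = 109448/(114300930/265297) = 109448*(265297/114300930) = 14518113028/57150465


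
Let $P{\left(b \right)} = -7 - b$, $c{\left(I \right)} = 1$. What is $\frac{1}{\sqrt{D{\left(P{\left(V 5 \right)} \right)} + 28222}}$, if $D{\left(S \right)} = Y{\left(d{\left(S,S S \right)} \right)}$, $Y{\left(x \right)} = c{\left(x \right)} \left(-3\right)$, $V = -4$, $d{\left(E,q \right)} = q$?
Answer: $\frac{\sqrt{28219}}{28219} \approx 0.0059529$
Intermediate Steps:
$Y{\left(x \right)} = -3$ ($Y{\left(x \right)} = 1 \left(-3\right) = -3$)
$D{\left(S \right)} = -3$
$\frac{1}{\sqrt{D{\left(P{\left(V 5 \right)} \right)} + 28222}} = \frac{1}{\sqrt{-3 + 28222}} = \frac{1}{\sqrt{28219}} = \frac{\sqrt{28219}}{28219}$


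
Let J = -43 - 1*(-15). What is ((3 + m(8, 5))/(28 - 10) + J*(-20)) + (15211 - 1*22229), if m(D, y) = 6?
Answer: -12915/2 ≈ -6457.5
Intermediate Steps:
J = -28 (J = -43 + 15 = -28)
((3 + m(8, 5))/(28 - 10) + J*(-20)) + (15211 - 1*22229) = ((3 + 6)/(28 - 10) - 28*(-20)) + (15211 - 1*22229) = (9/18 + 560) + (15211 - 22229) = (9*(1/18) + 560) - 7018 = (½ + 560) - 7018 = 1121/2 - 7018 = -12915/2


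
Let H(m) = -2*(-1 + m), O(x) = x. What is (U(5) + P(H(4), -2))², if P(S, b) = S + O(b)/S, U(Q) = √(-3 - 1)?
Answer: 253/9 - 68*I/3 ≈ 28.111 - 22.667*I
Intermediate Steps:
H(m) = 2 - 2*m
U(Q) = 2*I (U(Q) = √(-4) = 2*I)
P(S, b) = S + b/S
(U(5) + P(H(4), -2))² = (2*I + ((2 - 2*4) - 2/(2 - 2*4)))² = (2*I + ((2 - 8) - 2/(2 - 8)))² = (2*I + (-6 - 2/(-6)))² = (2*I + (-6 - 2*(-⅙)))² = (2*I + (-6 + ⅓))² = (2*I - 17/3)² = (-17/3 + 2*I)²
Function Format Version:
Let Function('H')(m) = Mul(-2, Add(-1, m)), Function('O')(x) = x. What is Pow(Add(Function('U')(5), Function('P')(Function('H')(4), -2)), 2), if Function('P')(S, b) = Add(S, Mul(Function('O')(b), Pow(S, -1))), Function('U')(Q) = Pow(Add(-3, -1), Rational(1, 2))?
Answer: Add(Rational(253, 9), Mul(Rational(-68, 3), I)) ≈ Add(28.111, Mul(-22.667, I))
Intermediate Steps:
Function('H')(m) = Add(2, Mul(-2, m))
Function('U')(Q) = Mul(2, I) (Function('U')(Q) = Pow(-4, Rational(1, 2)) = Mul(2, I))
Function('P')(S, b) = Add(S, Mul(b, Pow(S, -1)))
Pow(Add(Function('U')(5), Function('P')(Function('H')(4), -2)), 2) = Pow(Add(Mul(2, I), Add(Add(2, Mul(-2, 4)), Mul(-2, Pow(Add(2, Mul(-2, 4)), -1)))), 2) = Pow(Add(Mul(2, I), Add(Add(2, -8), Mul(-2, Pow(Add(2, -8), -1)))), 2) = Pow(Add(Mul(2, I), Add(-6, Mul(-2, Pow(-6, -1)))), 2) = Pow(Add(Mul(2, I), Add(-6, Mul(-2, Rational(-1, 6)))), 2) = Pow(Add(Mul(2, I), Add(-6, Rational(1, 3))), 2) = Pow(Add(Mul(2, I), Rational(-17, 3)), 2) = Pow(Add(Rational(-17, 3), Mul(2, I)), 2)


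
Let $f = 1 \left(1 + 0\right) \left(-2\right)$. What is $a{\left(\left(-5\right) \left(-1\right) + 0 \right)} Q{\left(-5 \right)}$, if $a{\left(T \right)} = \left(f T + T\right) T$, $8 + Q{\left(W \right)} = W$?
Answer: $325$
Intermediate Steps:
$f = -2$ ($f = 1 \cdot 1 \left(-2\right) = 1 \left(-2\right) = -2$)
$Q{\left(W \right)} = -8 + W$
$a{\left(T \right)} = - T^{2}$ ($a{\left(T \right)} = \left(- 2 T + T\right) T = - T T = - T^{2}$)
$a{\left(\left(-5\right) \left(-1\right) + 0 \right)} Q{\left(-5 \right)} = - \left(\left(-5\right) \left(-1\right) + 0\right)^{2} \left(-8 - 5\right) = - \left(5 + 0\right)^{2} \left(-13\right) = - 5^{2} \left(-13\right) = \left(-1\right) 25 \left(-13\right) = \left(-25\right) \left(-13\right) = 325$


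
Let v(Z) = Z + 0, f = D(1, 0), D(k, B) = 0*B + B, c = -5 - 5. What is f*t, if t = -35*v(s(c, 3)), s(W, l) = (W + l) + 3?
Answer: 0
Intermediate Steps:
c = -10
D(k, B) = B (D(k, B) = 0 + B = B)
f = 0
s(W, l) = 3 + W + l
v(Z) = Z
t = 140 (t = -35*(3 - 10 + 3) = -35*(-4) = 140)
f*t = 0*140 = 0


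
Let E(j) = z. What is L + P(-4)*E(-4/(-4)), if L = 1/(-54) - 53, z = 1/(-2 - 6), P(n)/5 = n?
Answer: -1364/27 ≈ -50.518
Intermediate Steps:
P(n) = 5*n
z = -⅛ (z = 1/(-8) = -⅛ ≈ -0.12500)
E(j) = -⅛
L = -2863/54 (L = -1/54 - 53 = -2863/54 ≈ -53.018)
L + P(-4)*E(-4/(-4)) = -2863/54 + (5*(-4))*(-⅛) = -2863/54 - 20*(-⅛) = -2863/54 + 5/2 = -1364/27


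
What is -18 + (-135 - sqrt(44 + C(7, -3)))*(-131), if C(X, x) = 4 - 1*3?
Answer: 17667 + 393*sqrt(5) ≈ 18546.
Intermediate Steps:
C(X, x) = 1 (C(X, x) = 4 - 3 = 1)
-18 + (-135 - sqrt(44 + C(7, -3)))*(-131) = -18 + (-135 - sqrt(44 + 1))*(-131) = -18 + (-135 - sqrt(45))*(-131) = -18 + (-135 - 3*sqrt(5))*(-131) = -18 + (17685 + 393*sqrt(5)) = 17667 + 393*sqrt(5)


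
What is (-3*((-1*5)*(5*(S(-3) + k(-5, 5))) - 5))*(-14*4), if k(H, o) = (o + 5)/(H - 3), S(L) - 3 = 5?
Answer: -29190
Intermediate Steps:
S(L) = 8 (S(L) = 3 + 5 = 8)
k(H, o) = (5 + o)/(-3 + H)
(-3*((-1*5)*(5*(S(-3) + k(-5, 5))) - 5))*(-14*4) = (-3*((-1*5)*(5*(8 + (5 + 5)/(-3 - 5))) - 5))*(-14*4) = -3*(-25*(8 + 10/(-8)) - 5)*(-56) = -3*(-25*(8 - ⅛*10) - 5)*(-56) = -3*(-25*(8 - 5/4) - 5)*(-56) = -3*(-25*27/4 - 5)*(-56) = -3*(-5*135/4 - 5)*(-56) = -3*(-675/4 - 5)*(-56) = -3*(-695/4)*(-56) = (2085/4)*(-56) = -29190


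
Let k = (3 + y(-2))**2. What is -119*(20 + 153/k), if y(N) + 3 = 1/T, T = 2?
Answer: -75208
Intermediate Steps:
y(N) = -5/2 (y(N) = -3 + 1/2 = -5/2)
k = 1/4 (k = (3 - 5/2)**2 = (1/2)**2 = 1/4 ≈ 0.25000)
-119*(20 + 153/k) = -119*(20 + 153/(1/4)) = -119*(20 + 153*4) = -119*(20 + 612) = -119*632 = -75208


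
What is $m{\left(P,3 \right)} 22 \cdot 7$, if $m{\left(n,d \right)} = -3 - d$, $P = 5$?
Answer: $-924$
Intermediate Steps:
$m{\left(P,3 \right)} 22 \cdot 7 = \left(-3 - 3\right) 22 \cdot 7 = \left(-6\right) 22 \cdot 7 = \left(-132\right) 7 = -924$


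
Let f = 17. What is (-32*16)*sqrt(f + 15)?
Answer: -2048*sqrt(2) ≈ -2896.3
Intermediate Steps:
(-32*16)*sqrt(f + 15) = (-32*16)*sqrt(17 + 15) = -2048*sqrt(2)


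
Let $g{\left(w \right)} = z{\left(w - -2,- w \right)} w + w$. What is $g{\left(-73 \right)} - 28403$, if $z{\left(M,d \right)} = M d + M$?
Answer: $355066$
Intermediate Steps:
$z{\left(M,d \right)} = M + M d$
$g{\left(w \right)} = w + w \left(1 - w\right) \left(2 + w\right)$ ($g{\left(w \right)} = \left(w - -2\right) \left(1 - w\right) w + w = \left(w + 2\right) \left(1 - w\right) w + w = \left(2 + w\right) \left(1 - w\right) w + w = \left(1 - w\right) \left(2 + w\right) w + w = w \left(1 - w\right) \left(2 + w\right) + w = w + w \left(1 - w\right) \left(2 + w\right)$)
$g{\left(-73 \right)} - 28403 = - 73 \left(3 - -73 - \left(-73\right)^{2}\right) - 28403 = - 73 \left(3 + 73 - 5329\right) - 28403 = \left(-73\right) \left(-5253\right) - 28403 = 383469 - 28403 = 355066$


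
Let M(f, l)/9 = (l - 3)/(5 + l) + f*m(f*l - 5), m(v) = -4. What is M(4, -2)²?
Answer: 25281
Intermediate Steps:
M(f, l) = -36*f + 9*(-3 + l)/(5 + l) (M(f, l) = 9*((l - 3)/(5 + l) + f*(-4)) = 9*((-3 + l)/(5 + l) - 4*f) = 9*(-4*f + (-3 + l)/(5 + l)) = -36*f + 9*(-3 + l)/(5 + l))
M(4, -2)² = (9*(-3 - 2 - 20*4 - 4*4*(-2))/(5 - 2))² = (9*(-3 - 2 - 80 + 32)/3)² = (9*(⅓)*(-53))² = (-159)² = 25281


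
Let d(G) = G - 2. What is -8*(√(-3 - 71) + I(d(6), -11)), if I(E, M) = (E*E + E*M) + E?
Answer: 192 - 8*I*√74 ≈ 192.0 - 68.819*I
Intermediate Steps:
d(G) = -2 + G
I(E, M) = E + E² + E*M (I(E, M) = (E² + E*M) + E = E + E² + E*M)
-8*(√(-3 - 71) + I(d(6), -11)) = -8*(√(-3 - 71) + (-2 + 6)*(1 + (-2 + 6) - 11)) = -8*(√(-74) + 4*(1 + 4 - 11)) = -8*(I*√74 + 4*(-6)) = -8*(I*√74 - 24) = -8*(-24 + I*√74) = 192 - 8*I*√74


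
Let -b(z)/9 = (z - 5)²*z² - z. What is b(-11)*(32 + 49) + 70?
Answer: -22589453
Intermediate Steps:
b(z) = 9*z - 9*z²*(-5 + z)² (b(z) = -9*((z - 5)²*z² - z) = -9*((-5 + z)²*z² - z) = -9*(z²*(-5 + z)² - z) = -9*(-z + z²*(-5 + z)²) = 9*z - 9*z²*(-5 + z)²)
b(-11)*(32 + 49) + 70 = (-9*(-11)*(-1 - 11*(-5 - 11)²))*(32 + 49) + 70 = -9*(-11)*(-1 - 11*(-16)²)*81 + 70 = -9*(-11)*(-1 - 11*256)*81 + 70 = -9*(-11)*(-1 - 2816)*81 + 70 = -9*(-11)*(-2817)*81 + 70 = -278883*81 + 70 = -22589523 + 70 = -22589453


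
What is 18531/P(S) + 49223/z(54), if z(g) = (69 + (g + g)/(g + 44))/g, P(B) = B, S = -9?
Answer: 41057131/1145 ≈ 35858.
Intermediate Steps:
z(g) = (69 + 2*g/(44 + g))/g (z(g) = (69 + (2*g)/(44 + g))/g = (69 + 2*g/(44 + g))/g)
18531/P(S) + 49223/z(54) = 18531/(-9) + 49223/(((3036 + 71*54)/(54*(44 + 54)))) = 18531*(-1/9) + 49223/(((1/54)*(3036 + 3834)/98)) = -2059 + 49223/(((1/54)*(1/98)*6870)) = -2059 + 49223/(1145/882) = -2059 + 49223*(882/1145) = -2059 + 43414686/1145 = 41057131/1145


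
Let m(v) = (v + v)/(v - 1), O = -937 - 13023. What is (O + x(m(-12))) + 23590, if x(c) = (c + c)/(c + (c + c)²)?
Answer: 1049696/109 ≈ 9630.2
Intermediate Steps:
O = -13960
m(v) = 2*v/(-1 + v) (m(v) = (2*v)/(-1 + v) = 2*v/(-1 + v))
x(c) = 2*c/(c + 4*c²) (x(c) = (2*c)/(c + (2*c)²) = (2*c)/(c + 4*c²) = 2*c/(c + 4*c²))
(O + x(m(-12))) + 23590 = (-13960 + 2/(1 + 4*(2*(-12)/(-1 - 12)))) + 23590 = (-13960 + 2/(1 + 4*(2*(-12)/(-13)))) + 23590 = (-13960 + 2/(1 + 4*(2*(-12)*(-1/13)))) + 23590 = (-13960 + 2/(1 + 4*(24/13))) + 23590 = (-13960 + 2/(1 + 96/13)) + 23590 = (-13960 + 2/(109/13)) + 23590 = (-13960 + 2*(13/109)) + 23590 = (-13960 + 26/109) + 23590 = -1521614/109 + 23590 = 1049696/109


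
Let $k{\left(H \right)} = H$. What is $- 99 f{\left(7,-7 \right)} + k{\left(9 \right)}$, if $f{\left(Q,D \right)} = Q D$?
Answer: $4860$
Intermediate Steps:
$f{\left(Q,D \right)} = D Q$
$- 99 f{\left(7,-7 \right)} + k{\left(9 \right)} = - 99 \left(\left(-7\right) 7\right) + 9 = \left(-99\right) \left(-49\right) + 9 = 4851 + 9 = 4860$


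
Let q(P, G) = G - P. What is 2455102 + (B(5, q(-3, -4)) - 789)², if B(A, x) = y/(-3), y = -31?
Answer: 27552814/9 ≈ 3.0614e+6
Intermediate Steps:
B(A, x) = 31/3 (B(A, x) = -31/(-3) = -31*(-⅓) = 31/3)
2455102 + (B(5, q(-3, -4)) - 789)² = 2455102 + (31/3 - 789)² = 2455102 + (-2336/3)² = 2455102 + 5456896/9 = 27552814/9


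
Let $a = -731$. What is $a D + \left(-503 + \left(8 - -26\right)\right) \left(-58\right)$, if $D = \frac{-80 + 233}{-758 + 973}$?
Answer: $\frac{133409}{5} \approx 26682.0$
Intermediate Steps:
$D = \frac{153}{215} \approx 0.71163$
$a D + \left(-503 + \left(8 - -26\right)\right) \left(-58\right) = \left(-731\right) \frac{153}{215} + \left(-503 + \left(8 - -26\right)\right) \left(-58\right) = - \frac{2601}{5} + \left(-503 + \left(8 + 26\right)\right) \left(-58\right) = - \frac{2601}{5} + \left(-503 + 34\right) \left(-58\right) = - \frac{2601}{5} - -27202 = - \frac{2601}{5} + 27202 = \frac{133409}{5}$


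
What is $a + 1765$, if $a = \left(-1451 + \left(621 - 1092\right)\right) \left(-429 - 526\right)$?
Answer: $1837275$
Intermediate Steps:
$a = 1835510$ ($a = \left(-1451 + \left(621 - 1092\right)\right) \left(-955\right) = \left(-1451 - 471\right) \left(-955\right) = \left(-1922\right) \left(-955\right) = 1835510$)
$a + 1765 = 1835510 + 1765 = 1837275$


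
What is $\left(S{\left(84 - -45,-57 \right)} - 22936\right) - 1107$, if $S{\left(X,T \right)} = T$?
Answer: $-24100$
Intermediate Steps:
$\left(S{\left(84 - -45,-57 \right)} - 22936\right) - 1107 = \left(-57 - 22936\right) - 1107 = -22993 - 1107 = -24100$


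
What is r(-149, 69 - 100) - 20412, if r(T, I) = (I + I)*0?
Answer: -20412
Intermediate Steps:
r(T, I) = 0 (r(T, I) = (2*I)*0 = 0)
r(-149, 69 - 100) - 20412 = 0 - 20412 = -20412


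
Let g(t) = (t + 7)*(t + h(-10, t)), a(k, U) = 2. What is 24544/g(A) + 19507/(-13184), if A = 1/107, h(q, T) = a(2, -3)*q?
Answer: -1868027107927/10575216000 ≈ -176.64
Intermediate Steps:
h(q, T) = 2*q
A = 1/107 ≈ 0.0093458
g(t) = (-20 + t)*(7 + t) (g(t) = (t + 7)*(t + 2*(-10)) = (7 + t)*(t - 20) = (7 + t)*(-20 + t) = (-20 + t)*(7 + t))
24544/g(A) + 19507/(-13184) = 24544/(-140 + (1/107)² - 13*1/107) + 19507/(-13184) = 24544/(-140 + 1/11449 - 13/107) + 19507*(-1/13184) = 24544/(-1604250/11449) - 19507/13184 = 24544*(-11449/1604250) - 19507/13184 = -140502128/802125 - 19507/13184 = -1868027107927/10575216000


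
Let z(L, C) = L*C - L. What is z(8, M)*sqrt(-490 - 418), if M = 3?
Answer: 32*I*sqrt(227) ≈ 482.13*I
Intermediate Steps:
z(L, C) = -L + C*L (z(L, C) = C*L - L = -L + C*L)
z(8, M)*sqrt(-490 - 418) = (8*(-1 + 3))*sqrt(-490 - 418) = (8*2)*sqrt(-908) = 16*(2*I*sqrt(227)) = 32*I*sqrt(227)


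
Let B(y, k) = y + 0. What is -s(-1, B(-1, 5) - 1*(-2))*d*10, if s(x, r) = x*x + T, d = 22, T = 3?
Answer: -880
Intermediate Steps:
B(y, k) = y
s(x, r) = 3 + x**2 (s(x, r) = x*x + 3 = x**2 + 3 = 3 + x**2)
-s(-1, B(-1, 5) - 1*(-2))*d*10 = -(3 + (-1)**2)*22*10 = -(3 + 1)*22*10 = -4*22*10 = -88*10 = -1*880 = -880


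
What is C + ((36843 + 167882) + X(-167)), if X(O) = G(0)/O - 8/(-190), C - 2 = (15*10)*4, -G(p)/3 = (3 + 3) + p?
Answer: 3257515233/15865 ≈ 2.0533e+5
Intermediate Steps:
G(p) = -18 - 3*p (G(p) = -3*((3 + 3) + p) = -3*(6 + p) = -18 - 3*p)
C = 602 (C = 2 + (15*10)*4 = 2 + 150*4 = 2 + 600 = 602)
X(O) = 4/95 - 18/O (X(O) = (-18 - 3*0)/O - 8/(-190) = (-18 + 0)/O - 8*(-1/190) = -18/O + 4/95 = 4/95 - 18/O)
C + ((36843 + 167882) + X(-167)) = 602 + ((36843 + 167882) + (4/95 - 18/(-167))) = 602 + (204725 + (4/95 - 18*(-1/167))) = 602 + (204725 + (4/95 + 18/167)) = 602 + (204725 + 2378/15865) = 602 + 3247964503/15865 = 3257515233/15865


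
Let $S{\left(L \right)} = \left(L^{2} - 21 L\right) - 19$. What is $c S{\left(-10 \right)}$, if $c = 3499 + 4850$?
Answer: $2429559$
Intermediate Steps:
$c = 8349$
$S{\left(L \right)} = -19 + L^{2} - 21 L$
$c S{\left(-10 \right)} = 8349 \left(-19 + \left(-10\right)^{2} - -210\right) = 8349 \left(-19 + 100 + 210\right) = 8349 \cdot 291 = 2429559$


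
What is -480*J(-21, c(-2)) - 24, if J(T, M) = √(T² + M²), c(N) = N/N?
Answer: -24 - 480*√442 ≈ -10115.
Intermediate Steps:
c(N) = 1
J(T, M) = √(M² + T²)
-480*J(-21, c(-2)) - 24 = -480*√(1² + (-21)²) - 24 = -480*√(1 + 441) - 24 = -480*√442 - 24 = -24 - 480*√442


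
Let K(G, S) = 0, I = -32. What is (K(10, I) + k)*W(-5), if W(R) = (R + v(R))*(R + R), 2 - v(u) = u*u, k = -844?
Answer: -236320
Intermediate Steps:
v(u) = 2 - u² (v(u) = 2 - u*u = 2 - u²)
W(R) = 2*R*(2 + R - R²) (W(R) = (R + (2 - R²))*(R + R) = (2 + R - R²)*(2*R) = 2*R*(2 + R - R²))
(K(10, I) + k)*W(-5) = (0 - 844)*(2*(-5)*(2 - 5 - 1*(-5)²)) = -1688*(-5)*(2 - 5 - 1*25) = -1688*(-5)*(2 - 5 - 25) = -1688*(-5)*(-28) = -844*280 = -236320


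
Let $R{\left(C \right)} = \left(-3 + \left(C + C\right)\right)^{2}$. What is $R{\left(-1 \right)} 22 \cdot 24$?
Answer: $13200$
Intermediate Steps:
$R{\left(C \right)} = \left(-3 + 2 C\right)^{2}$
$R{\left(-1 \right)} 22 \cdot 24 = \left(-3 + 2 \left(-1\right)\right)^{2} \cdot 22 \cdot 24 = \left(-3 - 2\right)^{2} \cdot 22 \cdot 24 = \left(-5\right)^{2} \cdot 22 \cdot 24 = 25 \cdot 22 \cdot 24 = 550 \cdot 24 = 13200$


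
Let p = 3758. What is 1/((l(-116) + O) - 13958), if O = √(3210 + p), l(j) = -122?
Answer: -1760/24779929 - √1742/99119716 ≈ -7.1446e-5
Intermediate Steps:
O = 2*√1742 (O = √(3210 + 3758) = √6968 = 2*√1742 ≈ 83.475)
1/((l(-116) + O) - 13958) = 1/((-122 + 2*√1742) - 13958) = 1/(-14080 + 2*√1742)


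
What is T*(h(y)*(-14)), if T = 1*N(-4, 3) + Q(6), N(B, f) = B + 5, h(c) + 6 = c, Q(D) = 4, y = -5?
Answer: 770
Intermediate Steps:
h(c) = -6 + c
N(B, f) = 5 + B
T = 5 (T = 1*(5 - 4) + 4 = 1*1 + 4 = 1 + 4 = 5)
T*(h(y)*(-14)) = 5*((-6 - 5)*(-14)) = 5*(-11*(-14)) = 5*154 = 770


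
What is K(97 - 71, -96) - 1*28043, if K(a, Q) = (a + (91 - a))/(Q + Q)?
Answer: -5384347/192 ≈ -28043.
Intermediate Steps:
K(a, Q) = 91/(2*Q) (K(a, Q) = 91/((2*Q)) = 91*(1/(2*Q)) = 91/(2*Q))
K(97 - 71, -96) - 1*28043 = (91/2)/(-96) - 1*28043 = (91/2)*(-1/96) - 28043 = -91/192 - 28043 = -5384347/192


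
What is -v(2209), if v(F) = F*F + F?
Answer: -4881890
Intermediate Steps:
v(F) = F + F² (v(F) = F² + F = F + F²)
-v(2209) = -2209*(1 + 2209) = -2209*2210 = -1*4881890 = -4881890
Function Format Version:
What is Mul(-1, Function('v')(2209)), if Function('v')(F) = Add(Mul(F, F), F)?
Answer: -4881890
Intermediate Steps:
Function('v')(F) = Add(F, Pow(F, 2)) (Function('v')(F) = Add(Pow(F, 2), F) = Add(F, Pow(F, 2)))
Mul(-1, Function('v')(2209)) = Mul(-1, Mul(2209, Add(1, 2209))) = Mul(-1, Mul(2209, 2210)) = Mul(-1, 4881890) = -4881890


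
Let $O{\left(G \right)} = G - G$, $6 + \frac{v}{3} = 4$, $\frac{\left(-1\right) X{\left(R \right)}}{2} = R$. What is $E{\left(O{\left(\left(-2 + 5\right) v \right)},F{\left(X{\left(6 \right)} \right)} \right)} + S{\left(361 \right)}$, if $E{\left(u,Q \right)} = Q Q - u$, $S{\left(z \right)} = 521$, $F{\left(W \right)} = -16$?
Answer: $777$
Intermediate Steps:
$X{\left(R \right)} = - 2 R$
$v = -6$ ($v = -18 + 3 \cdot 4 = -18 + 12 = -6$)
$O{\left(G \right)} = 0$
$E{\left(u,Q \right)} = Q^{2} - u$
$E{\left(O{\left(\left(-2 + 5\right) v \right)},F{\left(X{\left(6 \right)} \right)} \right)} + S{\left(361 \right)} = \left(\left(-16\right)^{2} - 0\right) + 521 = \left(256 + 0\right) + 521 = 256 + 521 = 777$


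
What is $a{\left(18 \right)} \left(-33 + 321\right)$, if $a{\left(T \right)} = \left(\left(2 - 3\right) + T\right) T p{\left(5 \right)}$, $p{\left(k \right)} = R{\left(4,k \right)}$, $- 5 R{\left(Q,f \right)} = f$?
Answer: $-88128$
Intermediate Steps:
$R{\left(Q,f \right)} = - \frac{f}{5}$
$p{\left(k \right)} = - \frac{k}{5}$
$a{\left(T \right)} = - T \left(-1 + T\right)$ ($a{\left(T \right)} = \left(\left(2 - 3\right) + T\right) T \left(\left(- \frac{1}{5}\right) 5\right) = \left(-1 + T\right) T \left(-1\right) = T \left(-1 + T\right) \left(-1\right) = - T \left(-1 + T\right)$)
$a{\left(18 \right)} \left(-33 + 321\right) = 18 \left(1 - 18\right) \left(-33 + 321\right) = 18 \left(1 - 18\right) 288 = 18 \left(-17\right) 288 = \left(-306\right) 288 = -88128$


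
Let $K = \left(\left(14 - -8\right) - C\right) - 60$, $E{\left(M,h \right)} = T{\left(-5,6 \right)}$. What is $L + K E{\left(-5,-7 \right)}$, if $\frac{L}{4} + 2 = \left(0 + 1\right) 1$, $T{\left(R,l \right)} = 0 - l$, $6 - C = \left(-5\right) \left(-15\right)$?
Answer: $-190$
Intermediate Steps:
$C = -69$ ($C = 6 - \left(-5\right) \left(-15\right) = 6 - 75 = -69$)
$T{\left(R,l \right)} = - l$
$E{\left(M,h \right)} = -6$ ($E{\left(M,h \right)} = \left(-1\right) 6 = -6$)
$L = -4$ ($L = -8 + 4 \left(0 + 1\right) 1 = -8 + 4 \cdot 1 \cdot 1 = -8 + 4 \cdot 1 = -8 + 4 = -4$)
$K = 31$ ($K = \left(\left(14 - -8\right) - -69\right) - 60 = \left(\left(14 + 8\right) + 69\right) - 60 = \left(22 + 69\right) - 60 = 91 - 60 = 31$)
$L + K E{\left(-5,-7 \right)} = -4 + 31 \left(-6\right) = -4 - 186 = -190$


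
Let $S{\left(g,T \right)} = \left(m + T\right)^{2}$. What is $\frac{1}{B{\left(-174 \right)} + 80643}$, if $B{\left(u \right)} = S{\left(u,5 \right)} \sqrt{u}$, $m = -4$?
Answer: $\frac{26881}{2167764541} - \frac{i \sqrt{174}}{6503293623} \approx 1.24 \cdot 10^{-5} - 2.0283 \cdot 10^{-9} i$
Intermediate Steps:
$S{\left(g,T \right)} = \left(-4 + T\right)^{2}$
$B{\left(u \right)} = \sqrt{u}$ ($B{\left(u \right)} = \left(-4 + 5\right)^{2} \sqrt{u} = 1^{2} \sqrt{u} = 1 \sqrt{u} = \sqrt{u}$)
$\frac{1}{B{\left(-174 \right)} + 80643} = \frac{1}{\sqrt{-174} + 80643} = \frac{1}{i \sqrt{174} + 80643} = \frac{1}{80643 + i \sqrt{174}}$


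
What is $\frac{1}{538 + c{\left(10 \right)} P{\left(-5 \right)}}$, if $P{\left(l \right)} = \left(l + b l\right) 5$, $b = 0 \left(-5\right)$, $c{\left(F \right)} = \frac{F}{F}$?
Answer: $\frac{1}{513} \approx 0.0019493$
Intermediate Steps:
$c{\left(F \right)} = 1$
$b = 0$
$P{\left(l \right)} = 5 l$ ($P{\left(l \right)} = \left(l + 0 l\right) 5 = \left(l + 0\right) 5 = l 5 = 5 l$)
$\frac{1}{538 + c{\left(10 \right)} P{\left(-5 \right)}} = \frac{1}{538 + 1 \cdot 5 \left(-5\right)} = \frac{1}{538 + 1 \left(-25\right)} = \frac{1}{538 - 25} = \frac{1}{513}$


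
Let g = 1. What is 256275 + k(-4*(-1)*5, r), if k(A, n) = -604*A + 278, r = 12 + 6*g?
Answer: 244473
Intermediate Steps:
r = 18 (r = 12 + 6*1 = 12 + 6 = 18)
k(A, n) = 278 - 604*A
256275 + k(-4*(-1)*5, r) = 256275 + (278 - 604*(-4*(-1))*5) = 256275 + (278 - 2416*5) = 256275 + (278 - 604*20) = 256275 + (278 - 12080) = 256275 - 11802 = 244473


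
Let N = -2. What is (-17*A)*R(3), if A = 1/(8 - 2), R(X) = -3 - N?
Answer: 17/6 ≈ 2.8333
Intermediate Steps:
R(X) = -1 (R(X) = -3 - 1*(-2) = -3 + 2 = -1)
A = ⅙ (A = 1/6 = ⅙ ≈ 0.16667)
(-17*A)*R(3) = -17*⅙*(-1) = -17/6*(-1) = 17/6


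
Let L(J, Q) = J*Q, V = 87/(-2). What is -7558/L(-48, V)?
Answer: -3779/1044 ≈ -3.6197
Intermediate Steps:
V = -87/2 (V = 87*(-½) = -87/2 ≈ -43.500)
-7558/L(-48, V) = -7558/((-48*(-87/2))) = -7558/2088 = -7558*1/2088 = -3779/1044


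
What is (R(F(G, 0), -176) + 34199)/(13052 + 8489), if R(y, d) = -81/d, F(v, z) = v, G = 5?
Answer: 6019105/3791216 ≈ 1.5876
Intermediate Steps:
(R(F(G, 0), -176) + 34199)/(13052 + 8489) = (-81/(-176) + 34199)/(13052 + 8489) = (-81*(-1/176) + 34199)/21541 = (81/176 + 34199)*(1/21541) = (6019105/176)*(1/21541) = 6019105/3791216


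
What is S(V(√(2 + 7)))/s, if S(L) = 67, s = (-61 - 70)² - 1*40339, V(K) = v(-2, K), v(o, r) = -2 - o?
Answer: -67/23178 ≈ -0.0028907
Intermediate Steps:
V(K) = 0 (V(K) = -2 - 1*(-2) = -2 + 2 = 0)
s = -23178 (s = (-131)² - 40339 = 17161 - 40339 = -23178)
S(V(√(2 + 7)))/s = 67/(-23178) = 67*(-1/23178) = -67/23178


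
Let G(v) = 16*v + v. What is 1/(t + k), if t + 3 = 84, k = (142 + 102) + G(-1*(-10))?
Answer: 1/495 ≈ 0.0020202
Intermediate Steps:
G(v) = 17*v
k = 414 (k = (142 + 102) + 17*(-1*(-10)) = 244 + 17*10 = 244 + 170 = 414)
t = 81 (t = -3 + 84 = 81)
1/(t + k) = 1/(81 + 414) = 1/495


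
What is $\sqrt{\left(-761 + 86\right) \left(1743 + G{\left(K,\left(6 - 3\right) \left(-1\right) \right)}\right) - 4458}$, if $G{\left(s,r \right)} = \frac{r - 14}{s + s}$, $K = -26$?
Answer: $\frac{i \sqrt{798493683}}{26} \approx 1086.8 i$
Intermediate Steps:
$G{\left(s,r \right)} = \frac{-14 + r}{2 s}$
$\sqrt{\left(-761 + 86\right) \left(1743 + G{\left(K,\left(6 - 3\right) \left(-1\right) \right)}\right) - 4458} = \sqrt{\left(-761 + 86\right) \left(1743 + \frac{-14 + \left(6 - 3\right) \left(-1\right)}{2 \left(-26\right)}\right) - 4458} = \sqrt{- 675 \left(1743 + \frac{1}{2} \left(- \frac{1}{26}\right) \left(-14 + 3 \left(-1\right)\right)\right) - 4458} = \sqrt{- 675 \left(1743 + \frac{1}{2} \left(- \frac{1}{26}\right) \left(-14 - 3\right)\right) - 4458} = \sqrt{- 675 \left(1743 + \frac{1}{2} \left(- \frac{1}{26}\right) \left(-17\right)\right) - 4458} = \sqrt{- 675 \left(1743 + \frac{17}{52}\right) - 4458} = \sqrt{\left(-675\right) \frac{90653}{52} - 4458} = \sqrt{- \frac{61190775}{52} - 4458} = \sqrt{- \frac{61422591}{52}} = \frac{i \sqrt{798493683}}{26}$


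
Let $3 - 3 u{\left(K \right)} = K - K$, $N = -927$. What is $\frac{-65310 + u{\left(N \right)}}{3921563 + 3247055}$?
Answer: $- \frac{65309}{7168618} \approx -0.0091104$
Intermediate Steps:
$u{\left(K \right)} = 1$ ($u{\left(K \right)} = 1 - \frac{K - K}{3} = 1 - 0 = 1 + 0 = 1$)
$\frac{-65310 + u{\left(N \right)}}{3921563 + 3247055} = \frac{-65310 + 1}{3921563 + 3247055} = - \frac{65309}{7168618}$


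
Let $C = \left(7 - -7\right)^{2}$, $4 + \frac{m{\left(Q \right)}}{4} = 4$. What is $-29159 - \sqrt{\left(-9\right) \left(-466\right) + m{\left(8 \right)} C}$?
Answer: $-29159 - 3 \sqrt{466} \approx -29224.0$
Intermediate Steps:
$m{\left(Q \right)} = 0$ ($m{\left(Q \right)} = -16 + 4 \cdot 4 = -16 + 16 = 0$)
$C = 196$ ($C = \left(7 + 7\right)^{2} = 14^{2} = 196$)
$-29159 - \sqrt{\left(-9\right) \left(-466\right) + m{\left(8 \right)} C} = -29159 - \sqrt{\left(-9\right) \left(-466\right) + 0 \cdot 196} = -29159 - \sqrt{4194 + 0} = -29159 - \sqrt{4194} = -29159 - 3 \sqrt{466}$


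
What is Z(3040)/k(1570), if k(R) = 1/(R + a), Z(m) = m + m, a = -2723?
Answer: -7010240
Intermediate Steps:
Z(m) = 2*m
k(R) = 1/(-2723 + R) (k(R) = 1/(R - 2723) = 1/(-2723 + R))
Z(3040)/k(1570) = (2*3040)/(1/(-2723 + 1570)) = 6080/(1/(-1153)) = 6080/(-1/1153) = 6080*(-1153) = -7010240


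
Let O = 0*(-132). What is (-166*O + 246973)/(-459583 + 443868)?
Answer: -246973/15715 ≈ -15.716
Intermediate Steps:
O = 0
(-166*O + 246973)/(-459583 + 443868) = (-166*0 + 246973)/(-459583 + 443868) = (0 + 246973)/(-15715) = 246973*(-1/15715) = -246973/15715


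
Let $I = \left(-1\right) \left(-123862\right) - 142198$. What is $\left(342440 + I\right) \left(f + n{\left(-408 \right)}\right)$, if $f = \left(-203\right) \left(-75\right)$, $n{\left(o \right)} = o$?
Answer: $4802248968$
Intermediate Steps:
$f = 15225$
$I = -18336$ ($I = 123862 - 142198 = -18336$)
$\left(342440 + I\right) \left(f + n{\left(-408 \right)}\right) = \left(342440 - 18336\right) \left(15225 - 408\right) = 324104 \cdot 14817 = 4802248968$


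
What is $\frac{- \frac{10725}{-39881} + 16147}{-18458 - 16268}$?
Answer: $- \frac{321984616}{692453803} \approx -0.46499$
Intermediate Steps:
$\frac{- \frac{10725}{-39881} + 16147}{-18458 - 16268} = \frac{\left(-10725\right) \left(- \frac{1}{39881}\right) + 16147}{-34726} = \left(\frac{10725}{39881} + 16147\right) \left(- \frac{1}{34726}\right) = \frac{643969232}{39881} \left(- \frac{1}{34726}\right) = - \frac{321984616}{692453803}$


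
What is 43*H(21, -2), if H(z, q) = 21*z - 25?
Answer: 17888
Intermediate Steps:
H(z, q) = -25 + 21*z
43*H(21, -2) = 43*(-25 + 21*21) = 43*(-25 + 441) = 43*416 = 17888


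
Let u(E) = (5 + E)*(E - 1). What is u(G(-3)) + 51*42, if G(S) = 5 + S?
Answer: 2149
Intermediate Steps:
u(E) = (-1 + E)*(5 + E) (u(E) = (5 + E)*(-1 + E) = (-1 + E)*(5 + E))
u(G(-3)) + 51*42 = (-5 + (5 - 3)² + 4*(5 - 3)) + 51*42 = (-5 + 2² + 4*2) + 2142 = (-5 + 4 + 8) + 2142 = 7 + 2142 = 2149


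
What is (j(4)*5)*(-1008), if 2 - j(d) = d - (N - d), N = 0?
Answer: 30240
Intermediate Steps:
j(d) = 2 - 2*d (j(d) = 2 - (d - (0 - d)) = 2 - (d - (-1)*d) = 2 - (d + d) = 2 - 2*d)
(j(4)*5)*(-1008) = ((2 - 2*4)*5)*(-1008) = ((2 - 8)*5)*(-1008) = -6*5*(-1008) = -30*(-1008) = 30240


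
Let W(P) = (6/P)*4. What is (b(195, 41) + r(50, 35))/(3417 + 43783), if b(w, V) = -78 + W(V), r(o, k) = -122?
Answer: -511/120950 ≈ -0.0042249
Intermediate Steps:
W(P) = 24/P
b(w, V) = -78 + 24/V
(b(195, 41) + r(50, 35))/(3417 + 43783) = ((-78 + 24/41) - 122)/(3417 + 43783) = ((-78 + 24*(1/41)) - 122)/47200 = ((-78 + 24/41) - 122)*(1/47200) = (-3174/41 - 122)*(1/47200) = -8176/41*1/47200 = -511/120950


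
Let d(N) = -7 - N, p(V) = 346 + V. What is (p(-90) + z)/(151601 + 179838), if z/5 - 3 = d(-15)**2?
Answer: 591/331439 ≈ 0.0017831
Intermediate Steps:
z = 335 (z = 15 + 5*(-7 - 1*(-15))**2 = 15 + 5*(-7 + 15)**2 = 15 + 5*8**2 = 15 + 5*64 = 15 + 320 = 335)
(p(-90) + z)/(151601 + 179838) = ((346 - 90) + 335)/(151601 + 179838) = (256 + 335)/331439 = 591*(1/331439) = 591/331439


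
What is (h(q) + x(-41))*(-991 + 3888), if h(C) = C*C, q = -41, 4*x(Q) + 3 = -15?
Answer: 9713641/2 ≈ 4.8568e+6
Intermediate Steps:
x(Q) = -9/2 (x(Q) = -3/4 + (1/4)*(-15) = -3/4 - 15/4 = -9/2)
h(C) = C**2
(h(q) + x(-41))*(-991 + 3888) = ((-41)**2 - 9/2)*(-991 + 3888) = (1681 - 9/2)*2897 = (3353/2)*2897 = 9713641/2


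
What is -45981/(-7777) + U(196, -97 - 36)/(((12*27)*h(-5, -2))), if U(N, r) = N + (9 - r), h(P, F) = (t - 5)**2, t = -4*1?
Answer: 604676995/102049794 ≈ 5.9253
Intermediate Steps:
t = -4
h(P, F) = 81 (h(P, F) = (-4 - 5)**2 = (-9)**2 = 81)
U(N, r) = 9 + N - r
-45981/(-7777) + U(196, -97 - 36)/(((12*27)*h(-5, -2))) = -45981/(-7777) + (9 + 196 - (-97 - 36))/(((12*27)*81)) = -45981*(-1/7777) + (9 + 196 - 1*(-133))/((324*81)) = 45981/7777 + (9 + 196 + 133)/26244 = 45981/7777 + 338*(1/26244) = 45981/7777 + 169/13122 = 604676995/102049794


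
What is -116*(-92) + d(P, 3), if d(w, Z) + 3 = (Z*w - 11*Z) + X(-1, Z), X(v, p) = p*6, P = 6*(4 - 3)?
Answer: 10672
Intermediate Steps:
P = 6 (P = 6*1 = 6)
X(v, p) = 6*p
d(w, Z) = -3 - 5*Z + Z*w (d(w, Z) = -3 + ((Z*w - 11*Z) + 6*Z) = -3 + ((-11*Z + Z*w) + 6*Z) = -3 + (-5*Z + Z*w) = -3 - 5*Z + Z*w)
-116*(-92) + d(P, 3) = -116*(-92) + (-3 - 5*3 + 3*6) = 10672 + (-3 - 15 + 18) = 10672 + 0 = 10672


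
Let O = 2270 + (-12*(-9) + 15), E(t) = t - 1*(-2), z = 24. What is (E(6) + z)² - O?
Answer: -1369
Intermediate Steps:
E(t) = 2 + t (E(t) = t + 2 = 2 + t)
O = 2393 (O = 2270 + (108 + 15) = 2270 + 123 = 2393)
(E(6) + z)² - O = ((2 + 6) + 24)² - 1*2393 = (8 + 24)² - 2393 = 32² - 2393 = 1024 - 2393 = -1369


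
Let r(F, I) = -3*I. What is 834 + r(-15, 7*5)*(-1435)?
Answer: 151509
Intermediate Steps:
834 + r(-15, 7*5)*(-1435) = 834 - 21*5*(-1435) = 834 - 3*35*(-1435) = 834 - 105*(-1435) = 834 + 150675 = 151509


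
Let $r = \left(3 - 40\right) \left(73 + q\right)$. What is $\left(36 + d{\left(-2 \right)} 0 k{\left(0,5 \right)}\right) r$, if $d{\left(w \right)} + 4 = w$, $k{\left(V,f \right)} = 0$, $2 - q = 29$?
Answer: $-61272$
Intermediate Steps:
$q = -27$ ($q = 2 - 29 = -27$)
$d{\left(w \right)} = -4 + w$
$r = -1702$ ($r = \left(3 - 40\right) \left(73 - 27\right) = \left(-37\right) 46 = -1702$)
$\left(36 + d{\left(-2 \right)} 0 k{\left(0,5 \right)}\right) r = \left(36 + \left(-4 - 2\right) 0 \cdot 0\right) \left(-1702\right) = \left(36 + \left(-6\right) 0 \cdot 0\right) \left(-1702\right) = \left(36 + 0 \cdot 0\right) \left(-1702\right) = \left(36 + 0\right) \left(-1702\right) = 36 \left(-1702\right) = -61272$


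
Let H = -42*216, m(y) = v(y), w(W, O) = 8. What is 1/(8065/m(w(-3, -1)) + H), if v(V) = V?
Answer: -8/64511 ≈ -0.00012401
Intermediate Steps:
m(y) = y
H = -9072
1/(8065/m(w(-3, -1)) + H) = 1/(8065/8 - 9072) = 1/(-64511/8) = -8/64511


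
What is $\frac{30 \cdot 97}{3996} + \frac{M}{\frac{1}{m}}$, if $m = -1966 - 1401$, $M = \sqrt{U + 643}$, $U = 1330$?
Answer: $\frac{485}{666} - 3367 \sqrt{1973} \approx -1.4956 \cdot 10^{5}$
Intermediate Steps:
$M = \sqrt{1973}$ ($M = \sqrt{1330 + 643} = \sqrt{1973} \approx 44.418$)
$m = -3367$
$\frac{30 \cdot 97}{3996} + \frac{M}{\frac{1}{m}} = \frac{30 \cdot 97}{3996} + \frac{\sqrt{1973}}{\frac{1}{-3367}} = 2910 \cdot \frac{1}{3996} + \frac{\sqrt{1973}}{- \frac{1}{3367}} = \frac{485}{666} + \sqrt{1973} \left(-3367\right) = \frac{485}{666} - 3367 \sqrt{1973}$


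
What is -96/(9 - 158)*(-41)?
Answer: -3936/149 ≈ -26.416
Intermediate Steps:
-96/(9 - 158)*(-41) = -96/(-149)*(-41) = -96*(-1/149)*(-41) = (96/149)*(-41) = -3936/149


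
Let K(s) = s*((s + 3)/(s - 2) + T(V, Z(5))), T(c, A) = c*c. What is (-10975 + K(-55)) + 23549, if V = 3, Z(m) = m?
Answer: 685643/57 ≈ 12029.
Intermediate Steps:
T(c, A) = c²
K(s) = s*(9 + (3 + s)/(-2 + s)) (K(s) = s*((s + 3)/(s - 2) + 3²) = s*((3 + s)/(-2 + s) + 9) = s*(9 + (3 + s)/(-2 + s)))
(-10975 + K(-55)) + 23549 = (-10975 + 5*(-55)*(-3 + 2*(-55))/(-2 - 55)) + 23549 = (-10975 + 5*(-55)*(-3 - 110)/(-57)) + 23549 = (-10975 + 5*(-55)*(-1/57)*(-113)) + 23549 = (-10975 - 31075/57) + 23549 = -656650/57 + 23549 = 685643/57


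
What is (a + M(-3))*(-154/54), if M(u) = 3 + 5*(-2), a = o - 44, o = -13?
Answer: 4928/27 ≈ 182.52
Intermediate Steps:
a = -57 (a = -13 - 44 = -57)
M(u) = -7 (M(u) = 3 - 10 = -7)
(a + M(-3))*(-154/54) = (-57 - 7)*(-154/54) = -(-9856)/54 = -64*(-77/27) = 4928/27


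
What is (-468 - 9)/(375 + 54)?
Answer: -159/143 ≈ -1.1119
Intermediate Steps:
(-468 - 9)/(375 + 54) = -477/429 = -477*1/429 = -159/143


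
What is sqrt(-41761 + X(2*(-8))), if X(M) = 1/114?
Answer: I*sqrt(542725842)/114 ≈ 204.35*I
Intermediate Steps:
X(M) = 1/114
sqrt(-41761 + X(2*(-8))) = sqrt(-41761 + 1/114) = sqrt(-4760753/114) = I*sqrt(542725842)/114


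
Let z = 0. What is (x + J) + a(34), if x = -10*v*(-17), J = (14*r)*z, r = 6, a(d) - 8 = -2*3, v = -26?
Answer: -4418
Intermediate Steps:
a(d) = 2 (a(d) = 8 - 2*3 = 8 - 6 = 2)
J = 0 (J = (14*6)*0 = 84*0 = 0)
x = -4420 (x = -10*(-26)*(-17) = 260*(-17) = -4420)
(x + J) + a(34) = (-4420 + 0) + 2 = -4420 + 2 = -4418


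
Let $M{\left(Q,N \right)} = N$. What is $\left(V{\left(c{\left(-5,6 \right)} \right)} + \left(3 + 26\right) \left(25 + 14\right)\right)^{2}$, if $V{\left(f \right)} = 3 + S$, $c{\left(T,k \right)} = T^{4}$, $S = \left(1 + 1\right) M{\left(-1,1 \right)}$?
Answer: $1290496$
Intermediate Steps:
$S = 2$ ($S = \left(1 + 1\right) 1 = 2 \cdot 1 = 2$)
$V{\left(f \right)} = 5$ ($V{\left(f \right)} = 3 + 2 = 5$)
$\left(V{\left(c{\left(-5,6 \right)} \right)} + \left(3 + 26\right) \left(25 + 14\right)\right)^{2} = \left(5 + \left(3 + 26\right) \left(25 + 14\right)\right)^{2} = \left(5 + 29 \cdot 39\right)^{2} = \left(5 + 1131\right)^{2} = 1136^{2} = 1290496$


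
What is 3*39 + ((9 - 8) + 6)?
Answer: 124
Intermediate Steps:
3*39 + ((9 - 8) + 6) = 117 + (1 + 6) = 117 + 7 = 124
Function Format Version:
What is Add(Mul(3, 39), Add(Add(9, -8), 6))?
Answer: 124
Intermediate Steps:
Add(Mul(3, 39), Add(Add(9, -8), 6)) = Add(117, Add(1, 6)) = Add(117, 7) = 124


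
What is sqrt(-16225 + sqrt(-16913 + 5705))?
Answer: sqrt(-16225 + 2*I*sqrt(2802)) ≈ 0.4156 + 127.38*I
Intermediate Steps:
sqrt(-16225 + sqrt(-16913 + 5705)) = sqrt(-16225 + sqrt(-11208)) = sqrt(-16225 + 2*I*sqrt(2802))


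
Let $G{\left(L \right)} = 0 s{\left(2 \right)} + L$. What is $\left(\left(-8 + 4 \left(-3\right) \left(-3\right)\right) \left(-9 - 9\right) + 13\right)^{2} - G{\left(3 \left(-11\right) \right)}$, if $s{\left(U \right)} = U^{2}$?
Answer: $241114$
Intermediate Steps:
$G{\left(L \right)} = L$ ($G{\left(L \right)} = 0 \cdot 2^{2} + L = 0 \cdot 4 + L = 0 + L = L$)
$\left(\left(-8 + 4 \left(-3\right) \left(-3\right)\right) \left(-9 - 9\right) + 13\right)^{2} - G{\left(3 \left(-11\right) \right)} = \left(\left(-8 + 4 \left(-3\right) \left(-3\right)\right) \left(-9 - 9\right) + 13\right)^{2} - 3 \left(-11\right) = \left(\left(-8 - -36\right) \left(-18\right) + 13\right)^{2} - -33 = \left(\left(-8 + 36\right) \left(-18\right) + 13\right)^{2} + 33 = \left(28 \left(-18\right) + 13\right)^{2} + 33 = \left(-504 + 13\right)^{2} + 33 = \left(-491\right)^{2} + 33 = 241081 + 33 = 241114$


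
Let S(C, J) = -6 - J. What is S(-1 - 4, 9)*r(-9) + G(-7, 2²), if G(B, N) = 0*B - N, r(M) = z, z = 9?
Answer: -139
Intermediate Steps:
r(M) = 9
G(B, N) = -N (G(B, N) = 0 - N = -N)
S(-1 - 4, 9)*r(-9) + G(-7, 2²) = (-6 - 1*9)*9 - 1*2² = (-6 - 9)*9 - 1*4 = -15*9 - 4 = -135 - 4 = -139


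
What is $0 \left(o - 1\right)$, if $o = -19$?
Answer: $0$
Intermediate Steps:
$0 \left(o - 1\right) = 0 \left(-19 - 1\right) = 0 \left(-20\right) = 0$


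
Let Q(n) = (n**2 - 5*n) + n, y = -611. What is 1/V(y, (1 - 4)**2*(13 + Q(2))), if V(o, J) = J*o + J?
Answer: -1/49410 ≈ -2.0239e-5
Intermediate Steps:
Q(n) = n**2 - 4*n
V(o, J) = J + J*o
1/V(y, (1 - 4)**2*(13 + Q(2))) = 1/(((1 - 4)**2*(13 + 2*(-4 + 2)))*(1 - 611)) = 1/(((-3)**2*(13 + 2*(-2)))*(-610)) = 1/((9*(13 - 4))*(-610)) = 1/((9*9)*(-610)) = 1/(81*(-610)) = 1/(-49410) = -1/49410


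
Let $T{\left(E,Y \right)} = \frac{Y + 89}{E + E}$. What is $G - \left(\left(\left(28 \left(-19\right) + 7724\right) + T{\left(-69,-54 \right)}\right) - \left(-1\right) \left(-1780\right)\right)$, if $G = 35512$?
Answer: $\frac{4153835}{138} \approx 30100.0$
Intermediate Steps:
$T{\left(E,Y \right)} = \frac{89 + Y}{2 E}$
$G - \left(\left(\left(28 \left(-19\right) + 7724\right) + T{\left(-69,-54 \right)}\right) - \left(-1\right) \left(-1780\right)\right) = 35512 - \left(\left(\left(28 \left(-19\right) + 7724\right) + \frac{89 - 54}{2 \left(-69\right)}\right) - \left(-1\right) \left(-1780\right)\right) = 35512 - \left(\left(\left(-532 + 7724\right) + \frac{1}{2} \left(- \frac{1}{69}\right) 35\right) - 1780\right) = 35512 - \left(\left(7192 - \frac{35}{138}\right) - 1780\right) = 35512 - \left(\frac{992461}{138} - 1780\right) = 35512 - \frac{746821}{138} = \frac{4153835}{138}$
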